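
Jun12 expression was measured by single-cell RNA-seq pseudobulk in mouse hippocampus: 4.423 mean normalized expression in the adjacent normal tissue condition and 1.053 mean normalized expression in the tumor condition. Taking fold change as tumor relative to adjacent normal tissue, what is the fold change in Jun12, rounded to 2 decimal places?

Fold change = 1.053 / 4.423 = 0.238
Jun12 is downregulated.

0.24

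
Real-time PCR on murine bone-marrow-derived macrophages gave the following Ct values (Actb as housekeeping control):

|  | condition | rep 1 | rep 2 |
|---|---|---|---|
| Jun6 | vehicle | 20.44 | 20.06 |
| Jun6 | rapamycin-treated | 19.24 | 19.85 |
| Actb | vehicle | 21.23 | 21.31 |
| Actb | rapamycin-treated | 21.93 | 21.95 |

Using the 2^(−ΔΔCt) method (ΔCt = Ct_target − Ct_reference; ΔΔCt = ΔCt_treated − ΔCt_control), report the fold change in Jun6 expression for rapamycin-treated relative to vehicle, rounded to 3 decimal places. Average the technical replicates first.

Mean Ct: Jun6 vehicle 20.250; Jun6 rapamycin-treated 19.545; Actb vehicle 21.270; Actb rapamycin-treated 21.940
ΔCt(vehicle) = 20.250 − 21.270 = -1.020
ΔCt(rapamycin-treated) = 19.545 − 21.940 = -2.395
ΔΔCt = -2.395 − (-1.020) = -1.375
Fold change = 2^(−(-1.375)) = 2^1.375 = 2.5937

2.594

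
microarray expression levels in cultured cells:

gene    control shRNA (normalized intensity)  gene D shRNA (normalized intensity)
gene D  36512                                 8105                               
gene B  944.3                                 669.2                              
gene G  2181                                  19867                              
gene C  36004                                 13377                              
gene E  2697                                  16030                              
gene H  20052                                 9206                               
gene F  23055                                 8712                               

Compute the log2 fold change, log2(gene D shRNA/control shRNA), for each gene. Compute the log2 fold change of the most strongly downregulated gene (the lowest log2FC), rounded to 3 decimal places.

-2.171

log2(8105/36512) = -2.171  (gene D)
log2(669.2/944.3) = -0.497  (gene B)
log2(19867/2181) = 3.187  (gene G)
log2(13377/36004) = -1.428  (gene C)
log2(16030/2697) = 2.571  (gene E)
log2(9206/20052) = -1.123  (gene H)
log2(8712/23055) = -1.404  (gene F)
gene D is most strongly downregulated.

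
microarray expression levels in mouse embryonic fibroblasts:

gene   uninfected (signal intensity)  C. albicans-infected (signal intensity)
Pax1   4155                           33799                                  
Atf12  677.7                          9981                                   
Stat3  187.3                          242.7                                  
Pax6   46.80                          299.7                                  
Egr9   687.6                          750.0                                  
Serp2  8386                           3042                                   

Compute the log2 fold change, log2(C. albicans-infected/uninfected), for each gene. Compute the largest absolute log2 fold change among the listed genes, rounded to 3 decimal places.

3.880

log2(33799/4155) = 3.024  (Pax1)
log2(9981/677.7) = 3.880  (Atf12)
log2(242.7/187.3) = 0.374  (Stat3)
log2(299.7/46.80) = 2.679  (Pax6)
log2(750.0/687.6) = 0.125  (Egr9)
log2(3042/8386) = -1.463  (Serp2)
The largest magnitude belongs to Atf12.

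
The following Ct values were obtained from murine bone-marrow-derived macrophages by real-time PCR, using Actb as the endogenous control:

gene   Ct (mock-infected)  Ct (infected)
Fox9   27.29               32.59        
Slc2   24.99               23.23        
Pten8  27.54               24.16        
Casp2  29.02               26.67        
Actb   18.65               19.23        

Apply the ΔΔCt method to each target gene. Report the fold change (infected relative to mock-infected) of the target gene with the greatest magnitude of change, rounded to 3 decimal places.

0.038

Fox9: ΔΔCt = (32.59−19.23) − (27.29−18.65) = 13.36 − 8.64 = 4.72; fold change = 2^-4.72 = 0.038
Slc2: ΔΔCt = (23.23−19.23) − (24.99−18.65) = 4.00 − 6.34 = -2.34; fold change = 2^2.34 = 5.063
Pten8: ΔΔCt = (24.16−19.23) − (27.54−18.65) = 4.93 − 8.89 = -3.96; fold change = 2^3.96 = 15.562
Casp2: ΔΔCt = (26.67−19.23) − (29.02−18.65) = 7.44 − 10.37 = -2.93; fold change = 2^2.93 = 7.621
Fox9 has the largest |ΔΔCt| = 4.72.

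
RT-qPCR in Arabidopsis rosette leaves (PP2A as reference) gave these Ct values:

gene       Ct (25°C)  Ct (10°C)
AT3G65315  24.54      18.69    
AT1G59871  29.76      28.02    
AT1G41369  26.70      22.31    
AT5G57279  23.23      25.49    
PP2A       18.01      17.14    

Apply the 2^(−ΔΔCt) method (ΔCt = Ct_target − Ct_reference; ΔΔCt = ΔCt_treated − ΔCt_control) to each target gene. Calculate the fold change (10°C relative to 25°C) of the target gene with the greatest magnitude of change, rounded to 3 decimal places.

AT3G65315: ΔΔCt = (18.69−17.14) − (24.54−18.01) = 1.55 − 6.53 = -4.98; fold change = 2^4.98 = 31.559
AT1G59871: ΔΔCt = (28.02−17.14) − (29.76−18.01) = 10.88 − 11.75 = -0.87; fold change = 2^0.87 = 1.828
AT1G41369: ΔΔCt = (22.31−17.14) − (26.70−18.01) = 5.17 − 8.69 = -3.52; fold change = 2^3.52 = 11.472
AT5G57279: ΔΔCt = (25.49−17.14) − (23.23−18.01) = 8.35 − 5.22 = 3.13; fold change = 2^-3.13 = 0.114
AT3G65315 has the largest |ΔΔCt| = 4.98.

31.559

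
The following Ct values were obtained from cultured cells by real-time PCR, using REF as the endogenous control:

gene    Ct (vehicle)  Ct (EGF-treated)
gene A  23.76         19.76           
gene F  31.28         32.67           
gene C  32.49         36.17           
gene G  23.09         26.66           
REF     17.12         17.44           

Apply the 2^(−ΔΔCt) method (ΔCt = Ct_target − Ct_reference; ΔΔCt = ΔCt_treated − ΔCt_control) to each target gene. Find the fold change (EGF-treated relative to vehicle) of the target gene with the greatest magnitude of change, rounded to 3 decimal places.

gene A: ΔΔCt = (19.76−17.44) − (23.76−17.12) = 2.32 − 6.64 = -4.32; fold change = 2^4.32 = 19.973
gene F: ΔΔCt = (32.67−17.44) − (31.28−17.12) = 15.23 − 14.16 = 1.07; fold change = 2^-1.07 = 0.476
gene C: ΔΔCt = (36.17−17.44) − (32.49−17.12) = 18.73 − 15.37 = 3.36; fold change = 2^-3.36 = 0.097
gene G: ΔΔCt = (26.66−17.44) − (23.09−17.12) = 9.22 − 5.97 = 3.25; fold change = 2^-3.25 = 0.105
gene A has the largest |ΔΔCt| = 4.32.

19.973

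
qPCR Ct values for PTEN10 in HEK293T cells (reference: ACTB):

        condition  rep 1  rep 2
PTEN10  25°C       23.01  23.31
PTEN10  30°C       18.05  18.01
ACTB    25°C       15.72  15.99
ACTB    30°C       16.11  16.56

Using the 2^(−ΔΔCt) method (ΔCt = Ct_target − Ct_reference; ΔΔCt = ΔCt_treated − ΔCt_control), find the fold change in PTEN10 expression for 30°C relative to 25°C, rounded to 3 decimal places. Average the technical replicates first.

Mean Ct: PTEN10 25°C 23.160; PTEN10 30°C 18.030; ACTB 25°C 15.855; ACTB 30°C 16.335
ΔCt(25°C) = 23.160 − 15.855 = 7.305
ΔCt(30°C) = 18.030 − 16.335 = 1.695
ΔΔCt = 1.695 − 7.305 = -5.610
Fold change = 2^(−(-5.610)) = 2^5.610 = 48.8403

48.840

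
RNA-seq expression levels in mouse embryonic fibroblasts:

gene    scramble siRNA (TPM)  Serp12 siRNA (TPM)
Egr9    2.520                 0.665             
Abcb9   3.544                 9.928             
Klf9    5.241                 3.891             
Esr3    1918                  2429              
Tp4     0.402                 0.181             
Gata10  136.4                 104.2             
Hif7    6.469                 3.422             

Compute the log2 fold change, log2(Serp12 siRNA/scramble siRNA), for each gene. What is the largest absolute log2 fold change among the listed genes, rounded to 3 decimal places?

log2(0.665/2.520) = -1.922  (Egr9)
log2(9.928/3.544) = 1.486  (Abcb9)
log2(3.891/5.241) = -0.430  (Klf9)
log2(2429/1918) = 0.341  (Esr3)
log2(0.181/0.402) = -1.151  (Tp4)
log2(104.2/136.4) = -0.388  (Gata10)
log2(3.422/6.469) = -0.919  (Hif7)
The largest magnitude belongs to Egr9.

1.922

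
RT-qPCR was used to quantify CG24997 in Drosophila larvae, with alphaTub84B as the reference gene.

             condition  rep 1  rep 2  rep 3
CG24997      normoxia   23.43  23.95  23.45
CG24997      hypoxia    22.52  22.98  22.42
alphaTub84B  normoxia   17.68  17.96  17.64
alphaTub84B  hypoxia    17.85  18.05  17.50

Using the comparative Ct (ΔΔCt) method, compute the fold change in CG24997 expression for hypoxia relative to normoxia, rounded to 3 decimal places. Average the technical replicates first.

2.014

Mean Ct: CG24997 normoxia 23.610; CG24997 hypoxia 22.640; alphaTub84B normoxia 17.760; alphaTub84B hypoxia 17.800
ΔCt(normoxia) = 23.610 − 17.760 = 5.850
ΔCt(hypoxia) = 22.640 − 17.800 = 4.840
ΔΔCt = 4.840 − 5.850 = -1.010
Fold change = 2^(−(-1.010)) = 2^1.010 = 2.0139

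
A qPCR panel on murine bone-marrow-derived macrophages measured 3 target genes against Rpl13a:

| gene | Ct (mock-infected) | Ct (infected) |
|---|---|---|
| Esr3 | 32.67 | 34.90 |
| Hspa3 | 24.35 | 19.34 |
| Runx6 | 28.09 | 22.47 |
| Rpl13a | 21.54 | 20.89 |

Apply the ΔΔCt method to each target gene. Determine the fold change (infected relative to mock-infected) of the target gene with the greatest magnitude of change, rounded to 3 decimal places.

Esr3: ΔΔCt = (34.90−20.89) − (32.67−21.54) = 14.01 − 11.13 = 2.88; fold change = 2^-2.88 = 0.136
Hspa3: ΔΔCt = (19.34−20.89) − (24.35−21.54) = -1.55 − 2.81 = -4.36; fold change = 2^4.36 = 20.535
Runx6: ΔΔCt = (22.47−20.89) − (28.09−21.54) = 1.58 − 6.55 = -4.97; fold change = 2^4.97 = 31.341
Runx6 has the largest |ΔΔCt| = 4.97.

31.341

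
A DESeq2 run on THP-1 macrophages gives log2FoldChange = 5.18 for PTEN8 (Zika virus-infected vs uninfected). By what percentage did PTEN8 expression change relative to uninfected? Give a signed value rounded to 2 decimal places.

3525.23%

Fold change = 2^(5.18) = 36.2523
Percent change = (FC − 1) × 100% = (36.2523 − 1) × 100 = 3525.23%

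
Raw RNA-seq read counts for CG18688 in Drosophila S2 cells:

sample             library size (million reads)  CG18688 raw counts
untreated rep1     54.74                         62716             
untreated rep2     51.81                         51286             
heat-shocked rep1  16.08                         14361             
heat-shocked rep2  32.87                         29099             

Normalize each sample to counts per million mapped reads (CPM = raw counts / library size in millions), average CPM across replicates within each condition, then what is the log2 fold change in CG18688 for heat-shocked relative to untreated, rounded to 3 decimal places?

CPM(untreated rep1) = 62716 / 54.74 = 1145.7070
CPM(untreated rep2) = 51286 / 51.81 = 989.8861
CPM(heat-shocked rep1) = 14361 / 16.08 = 893.0970
CPM(heat-shocked rep2) = 29099 / 32.87 = 885.2753
mean CPM(untreated) = 1067.7966; mean CPM(heat-shocked) = 889.1862
Fold change = 889.1862 / 1067.7966 = 0.83273
log2(0.83273) = -0.2641

-0.264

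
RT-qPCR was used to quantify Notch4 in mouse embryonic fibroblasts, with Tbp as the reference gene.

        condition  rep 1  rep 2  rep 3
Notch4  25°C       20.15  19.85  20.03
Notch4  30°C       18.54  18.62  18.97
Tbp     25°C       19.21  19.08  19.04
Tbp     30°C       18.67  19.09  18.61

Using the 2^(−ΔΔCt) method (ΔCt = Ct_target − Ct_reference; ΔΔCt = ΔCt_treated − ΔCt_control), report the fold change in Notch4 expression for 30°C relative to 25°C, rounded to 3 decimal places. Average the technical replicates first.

1.972

Mean Ct: Notch4 25°C 20.010; Notch4 30°C 18.710; Tbp 25°C 19.110; Tbp 30°C 18.790
ΔCt(25°C) = 20.010 − 19.110 = 0.900
ΔCt(30°C) = 18.710 − 18.790 = -0.080
ΔΔCt = -0.080 − 0.900 = -0.980
Fold change = 2^(−(-0.980)) = 2^0.980 = 1.9725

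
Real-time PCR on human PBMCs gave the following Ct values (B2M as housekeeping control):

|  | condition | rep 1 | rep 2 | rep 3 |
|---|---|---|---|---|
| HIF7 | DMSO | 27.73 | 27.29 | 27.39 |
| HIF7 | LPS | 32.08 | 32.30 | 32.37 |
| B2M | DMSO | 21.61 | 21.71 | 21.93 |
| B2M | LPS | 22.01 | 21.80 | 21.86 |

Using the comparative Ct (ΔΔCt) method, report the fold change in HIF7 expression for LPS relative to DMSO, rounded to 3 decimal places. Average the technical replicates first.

0.040

Mean Ct: HIF7 DMSO 27.470; HIF7 LPS 32.250; B2M DMSO 21.750; B2M LPS 21.890
ΔCt(DMSO) = 27.470 − 21.750 = 5.720
ΔCt(LPS) = 32.250 − 21.890 = 10.360
ΔΔCt = 10.360 − 5.720 = 4.640
Fold change = 2^(−4.640) = 0.0401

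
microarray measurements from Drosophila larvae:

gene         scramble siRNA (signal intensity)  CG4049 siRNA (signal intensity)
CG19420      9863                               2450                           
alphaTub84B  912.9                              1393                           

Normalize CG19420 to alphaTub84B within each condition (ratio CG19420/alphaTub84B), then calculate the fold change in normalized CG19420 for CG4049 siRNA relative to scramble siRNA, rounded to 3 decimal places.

0.163

CG19420/alphaTub84B (scramble siRNA) = 9863 / 912.9 = 10.804
CG19420/alphaTub84B (CG4049 siRNA) = 2450 / 1393 = 1.7588
Fold change = 1.7588 / 10.804 = 0.1628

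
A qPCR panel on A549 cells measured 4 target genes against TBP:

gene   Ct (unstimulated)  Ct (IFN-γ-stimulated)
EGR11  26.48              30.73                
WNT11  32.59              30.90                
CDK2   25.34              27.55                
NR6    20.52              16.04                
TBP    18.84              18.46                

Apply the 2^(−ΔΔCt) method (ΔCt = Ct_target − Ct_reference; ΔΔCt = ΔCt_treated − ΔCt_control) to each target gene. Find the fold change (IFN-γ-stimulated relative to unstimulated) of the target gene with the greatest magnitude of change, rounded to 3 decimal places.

EGR11: ΔΔCt = (30.73−18.46) − (26.48−18.84) = 12.27 − 7.64 = 4.63; fold change = 2^-4.63 = 0.040
WNT11: ΔΔCt = (30.90−18.46) − (32.59−18.84) = 12.44 − 13.75 = -1.31; fold change = 2^1.31 = 2.479
CDK2: ΔΔCt = (27.55−18.46) − (25.34−18.84) = 9.09 − 6.50 = 2.59; fold change = 2^-2.59 = 0.166
NR6: ΔΔCt = (16.04−18.46) − (20.52−18.84) = -2.42 − 1.68 = -4.10; fold change = 2^4.10 = 17.148
EGR11 has the largest |ΔΔCt| = 4.63.

0.040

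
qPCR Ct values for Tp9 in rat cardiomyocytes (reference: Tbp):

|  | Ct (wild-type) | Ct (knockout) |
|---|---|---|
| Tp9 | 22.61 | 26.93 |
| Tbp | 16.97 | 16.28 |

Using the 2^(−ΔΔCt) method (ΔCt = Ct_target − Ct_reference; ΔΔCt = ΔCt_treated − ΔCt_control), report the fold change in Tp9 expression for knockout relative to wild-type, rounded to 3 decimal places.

ΔCt(wild-type) = 22.610 − 16.970 = 5.640
ΔCt(knockout) = 26.930 − 16.280 = 10.650
ΔΔCt = 10.650 − 5.640 = 5.010
Fold change = 2^(−5.010) = 0.0310

0.031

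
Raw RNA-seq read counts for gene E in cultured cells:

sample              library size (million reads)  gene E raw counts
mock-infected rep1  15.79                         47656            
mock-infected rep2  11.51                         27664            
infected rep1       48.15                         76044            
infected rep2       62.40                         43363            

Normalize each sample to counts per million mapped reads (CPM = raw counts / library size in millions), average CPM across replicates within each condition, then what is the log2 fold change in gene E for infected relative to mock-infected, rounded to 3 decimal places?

-1.253

CPM(mock-infected rep1) = 47656 / 15.79 = 3018.1127
CPM(mock-infected rep2) = 27664 / 11.51 = 2403.4752
CPM(infected rep1) = 76044 / 48.15 = 1579.3146
CPM(infected rep2) = 43363 / 62.40 = 694.9199
mean CPM(mock-infected) = 2710.7940; mean CPM(infected) = 1137.1173
Fold change = 1137.1173 / 2710.7940 = 0.41948
log2(0.41948) = -1.2533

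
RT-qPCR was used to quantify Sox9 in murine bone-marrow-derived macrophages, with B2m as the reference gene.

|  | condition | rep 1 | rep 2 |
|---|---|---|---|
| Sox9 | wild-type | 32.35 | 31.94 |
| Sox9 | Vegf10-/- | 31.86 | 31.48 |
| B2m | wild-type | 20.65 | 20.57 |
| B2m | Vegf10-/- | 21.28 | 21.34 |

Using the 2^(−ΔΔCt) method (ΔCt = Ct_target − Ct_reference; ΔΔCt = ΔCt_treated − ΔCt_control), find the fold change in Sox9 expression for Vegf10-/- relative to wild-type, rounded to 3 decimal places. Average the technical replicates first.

2.258

Mean Ct: Sox9 wild-type 32.145; Sox9 Vegf10-/- 31.670; B2m wild-type 20.610; B2m Vegf10-/- 21.310
ΔCt(wild-type) = 32.145 − 20.610 = 11.535
ΔCt(Vegf10-/-) = 31.670 − 21.310 = 10.360
ΔΔCt = 10.360 − 11.535 = -1.175
Fold change = 2^(−(-1.175)) = 2^1.175 = 2.2579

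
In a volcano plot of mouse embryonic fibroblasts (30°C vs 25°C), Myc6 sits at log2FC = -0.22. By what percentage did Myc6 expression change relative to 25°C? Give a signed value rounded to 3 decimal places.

Fold change = 2^(-0.22) = 0.8586
Percent change = (FC − 1) × 100% = (0.8586 − 1) × 100 = -14.143%

-14.143%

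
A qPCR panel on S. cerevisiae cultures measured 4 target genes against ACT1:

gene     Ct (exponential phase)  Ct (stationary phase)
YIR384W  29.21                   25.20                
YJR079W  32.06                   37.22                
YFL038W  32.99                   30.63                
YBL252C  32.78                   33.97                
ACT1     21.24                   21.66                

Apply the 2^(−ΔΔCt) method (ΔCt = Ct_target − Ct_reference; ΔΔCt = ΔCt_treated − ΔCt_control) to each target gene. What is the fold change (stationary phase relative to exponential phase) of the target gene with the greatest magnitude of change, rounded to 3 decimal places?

YIR384W: ΔΔCt = (25.20−21.66) − (29.21−21.24) = 3.54 − 7.97 = -4.43; fold change = 2^4.43 = 21.556
YJR079W: ΔΔCt = (37.22−21.66) − (32.06−21.24) = 15.56 − 10.82 = 4.74; fold change = 2^-4.74 = 0.037
YFL038W: ΔΔCt = (30.63−21.66) − (32.99−21.24) = 8.97 − 11.75 = -2.78; fold change = 2^2.78 = 6.869
YBL252C: ΔΔCt = (33.97−21.66) − (32.78−21.24) = 12.31 − 11.54 = 0.77; fold change = 2^-0.77 = 0.586
YJR079W has the largest |ΔΔCt| = 4.74.

0.037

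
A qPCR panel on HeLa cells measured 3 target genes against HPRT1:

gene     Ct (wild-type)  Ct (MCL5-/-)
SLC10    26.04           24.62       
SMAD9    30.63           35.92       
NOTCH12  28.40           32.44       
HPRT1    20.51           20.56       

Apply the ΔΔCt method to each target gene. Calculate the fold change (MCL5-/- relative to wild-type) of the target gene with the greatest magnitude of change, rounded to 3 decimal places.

SLC10: ΔΔCt = (24.62−20.56) − (26.04−20.51) = 4.06 − 5.53 = -1.47; fold change = 2^1.47 = 2.770
SMAD9: ΔΔCt = (35.92−20.56) − (30.63−20.51) = 15.36 − 10.12 = 5.24; fold change = 2^-5.24 = 0.026
NOTCH12: ΔΔCt = (32.44−20.56) − (28.40−20.51) = 11.88 − 7.89 = 3.99; fold change = 2^-3.99 = 0.063
SMAD9 has the largest |ΔΔCt| = 5.24.

0.026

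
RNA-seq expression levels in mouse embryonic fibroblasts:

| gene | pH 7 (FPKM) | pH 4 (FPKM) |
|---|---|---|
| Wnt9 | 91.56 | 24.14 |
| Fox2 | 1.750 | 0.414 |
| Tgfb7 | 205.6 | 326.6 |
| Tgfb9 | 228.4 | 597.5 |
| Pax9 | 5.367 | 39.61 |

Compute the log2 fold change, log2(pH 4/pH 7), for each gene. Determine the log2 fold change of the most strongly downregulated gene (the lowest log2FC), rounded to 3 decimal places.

log2(24.14/91.56) = -1.923  (Wnt9)
log2(0.414/1.750) = -2.080  (Fox2)
log2(326.6/205.6) = 0.668  (Tgfb7)
log2(597.5/228.4) = 1.387  (Tgfb9)
log2(39.61/5.367) = 2.884  (Pax9)
Fox2 is most strongly downregulated.

-2.080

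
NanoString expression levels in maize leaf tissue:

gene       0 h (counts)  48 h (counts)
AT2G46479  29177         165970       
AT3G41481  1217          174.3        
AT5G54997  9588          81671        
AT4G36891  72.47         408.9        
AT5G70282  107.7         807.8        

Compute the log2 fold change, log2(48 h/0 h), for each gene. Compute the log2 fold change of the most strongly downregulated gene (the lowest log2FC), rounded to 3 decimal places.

-2.804

log2(165970/29177) = 2.508  (AT2G46479)
log2(174.3/1217) = -2.804  (AT3G41481)
log2(81671/9588) = 3.091  (AT5G54997)
log2(408.9/72.47) = 2.496  (AT4G36891)
log2(807.8/107.7) = 2.907  (AT5G70282)
AT3G41481 is most strongly downregulated.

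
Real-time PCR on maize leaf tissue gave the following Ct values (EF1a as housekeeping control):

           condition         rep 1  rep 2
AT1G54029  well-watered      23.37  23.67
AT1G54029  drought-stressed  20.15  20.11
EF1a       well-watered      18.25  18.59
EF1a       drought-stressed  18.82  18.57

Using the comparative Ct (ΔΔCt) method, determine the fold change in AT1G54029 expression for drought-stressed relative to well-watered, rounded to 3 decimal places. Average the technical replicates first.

12.685

Mean Ct: AT1G54029 well-watered 23.520; AT1G54029 drought-stressed 20.130; EF1a well-watered 18.420; EF1a drought-stressed 18.695
ΔCt(well-watered) = 23.520 − 18.420 = 5.100
ΔCt(drought-stressed) = 20.130 − 18.695 = 1.435
ΔΔCt = 1.435 − 5.100 = -3.665
Fold change = 2^(−(-3.665)) = 2^3.665 = 12.6845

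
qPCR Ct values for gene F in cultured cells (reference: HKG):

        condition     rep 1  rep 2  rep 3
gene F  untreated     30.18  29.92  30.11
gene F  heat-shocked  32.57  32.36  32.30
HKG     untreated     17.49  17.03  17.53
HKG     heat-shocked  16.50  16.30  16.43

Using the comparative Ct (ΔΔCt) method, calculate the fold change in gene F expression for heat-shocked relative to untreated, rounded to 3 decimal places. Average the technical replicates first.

0.103

Mean Ct: gene F untreated 30.070; gene F heat-shocked 32.410; HKG untreated 17.350; HKG heat-shocked 16.410
ΔCt(untreated) = 30.070 − 17.350 = 12.720
ΔCt(heat-shocked) = 32.410 − 16.410 = 16.000
ΔΔCt = 16.000 − 12.720 = 3.280
Fold change = 2^(−3.280) = 0.1029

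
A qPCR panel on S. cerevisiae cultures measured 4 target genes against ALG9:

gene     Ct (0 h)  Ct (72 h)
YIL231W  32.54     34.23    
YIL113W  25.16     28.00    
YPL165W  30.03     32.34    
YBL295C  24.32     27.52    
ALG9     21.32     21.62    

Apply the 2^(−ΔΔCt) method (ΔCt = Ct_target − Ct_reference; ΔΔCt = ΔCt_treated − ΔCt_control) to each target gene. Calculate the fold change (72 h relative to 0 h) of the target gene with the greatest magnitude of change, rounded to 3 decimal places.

0.134

YIL231W: ΔΔCt = (34.23−21.62) − (32.54−21.32) = 12.61 − 11.22 = 1.39; fold change = 2^-1.39 = 0.382
YIL113W: ΔΔCt = (28.00−21.62) − (25.16−21.32) = 6.38 − 3.84 = 2.54; fold change = 2^-2.54 = 0.172
YPL165W: ΔΔCt = (32.34−21.62) − (30.03−21.32) = 10.72 − 8.71 = 2.01; fold change = 2^-2.01 = 0.248
YBL295C: ΔΔCt = (27.52−21.62) − (24.32−21.32) = 5.90 − 3.00 = 2.90; fold change = 2^-2.90 = 0.134
YBL295C has the largest |ΔΔCt| = 2.90.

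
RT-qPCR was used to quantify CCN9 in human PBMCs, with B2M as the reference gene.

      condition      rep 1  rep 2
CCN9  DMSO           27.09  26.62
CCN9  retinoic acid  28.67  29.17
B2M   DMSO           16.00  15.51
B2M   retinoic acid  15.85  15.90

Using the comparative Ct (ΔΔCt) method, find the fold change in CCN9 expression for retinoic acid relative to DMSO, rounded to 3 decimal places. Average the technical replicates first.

0.260

Mean Ct: CCN9 DMSO 26.855; CCN9 retinoic acid 28.920; B2M DMSO 15.755; B2M retinoic acid 15.875
ΔCt(DMSO) = 26.855 − 15.755 = 11.100
ΔCt(retinoic acid) = 28.920 − 15.875 = 13.045
ΔΔCt = 13.045 − 11.100 = 1.945
Fold change = 2^(−1.945) = 0.2597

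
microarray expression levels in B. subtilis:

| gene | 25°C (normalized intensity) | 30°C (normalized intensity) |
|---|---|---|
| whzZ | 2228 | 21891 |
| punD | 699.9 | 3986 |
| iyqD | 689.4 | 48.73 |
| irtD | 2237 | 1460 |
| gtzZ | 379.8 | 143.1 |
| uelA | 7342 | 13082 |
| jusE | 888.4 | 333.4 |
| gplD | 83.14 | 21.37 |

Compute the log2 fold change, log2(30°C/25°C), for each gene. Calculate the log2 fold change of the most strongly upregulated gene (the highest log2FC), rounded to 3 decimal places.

log2(21891/2228) = 3.297  (whzZ)
log2(3986/699.9) = 2.510  (punD)
log2(48.73/689.4) = -3.822  (iyqD)
log2(1460/2237) = -0.616  (irtD)
log2(143.1/379.8) = -1.408  (gtzZ)
log2(13082/7342) = 0.833  (uelA)
log2(333.4/888.4) = -1.414  (jusE)
log2(21.37/83.14) = -1.960  (gplD)
whzZ is most strongly upregulated.

3.297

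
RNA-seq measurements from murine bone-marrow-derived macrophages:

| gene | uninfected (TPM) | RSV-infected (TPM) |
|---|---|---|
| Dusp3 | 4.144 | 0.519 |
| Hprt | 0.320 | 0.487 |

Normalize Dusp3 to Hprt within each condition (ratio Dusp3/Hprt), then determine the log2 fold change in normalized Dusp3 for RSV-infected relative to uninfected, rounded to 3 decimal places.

Dusp3/Hprt (uninfected) = 4.144 / 0.320 = 12.95
Dusp3/Hprt (RSV-infected) = 0.519 / 0.487 = 1.0657
Fold change = 1.0657 / 12.95 = 0.0823
log2(0.0823) = -3.6031

-3.603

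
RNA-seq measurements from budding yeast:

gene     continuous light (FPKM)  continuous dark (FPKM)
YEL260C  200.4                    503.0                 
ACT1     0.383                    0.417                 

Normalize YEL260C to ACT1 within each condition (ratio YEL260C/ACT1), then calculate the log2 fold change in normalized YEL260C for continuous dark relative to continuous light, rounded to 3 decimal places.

1.205

YEL260C/ACT1 (continuous light) = 200.4 / 0.383 = 523.24
YEL260C/ACT1 (continuous dark) = 503.0 / 0.417 = 1206.2
Fold change = 1206.2 / 523.24 = 2.3053
log2(2.3053) = 1.2050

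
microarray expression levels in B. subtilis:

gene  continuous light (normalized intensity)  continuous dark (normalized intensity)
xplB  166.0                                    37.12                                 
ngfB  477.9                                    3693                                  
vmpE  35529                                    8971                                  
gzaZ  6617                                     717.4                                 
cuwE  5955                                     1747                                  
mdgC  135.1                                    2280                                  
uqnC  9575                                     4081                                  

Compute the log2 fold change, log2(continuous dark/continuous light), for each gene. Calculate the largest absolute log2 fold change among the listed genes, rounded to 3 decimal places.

log2(37.12/166.0) = -2.161  (xplB)
log2(3693/477.9) = 2.950  (ngfB)
log2(8971/35529) = -1.986  (vmpE)
log2(717.4/6617) = -3.205  (gzaZ)
log2(1747/5955) = -1.769  (cuwE)
log2(2280/135.1) = 4.077  (mdgC)
log2(4081/9575) = -1.230  (uqnC)
The largest magnitude belongs to mdgC.

4.077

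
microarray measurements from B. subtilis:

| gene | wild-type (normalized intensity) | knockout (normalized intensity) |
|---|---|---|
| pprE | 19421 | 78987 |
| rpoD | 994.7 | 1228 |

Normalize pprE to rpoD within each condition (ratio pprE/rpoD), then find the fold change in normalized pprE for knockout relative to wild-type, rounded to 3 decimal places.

pprE/rpoD (wild-type) = 19421 / 994.7 = 19.524
pprE/rpoD (knockout) = 78987 / 1228 = 64.322
Fold change = 64.322 / 19.524 = 3.2944

3.294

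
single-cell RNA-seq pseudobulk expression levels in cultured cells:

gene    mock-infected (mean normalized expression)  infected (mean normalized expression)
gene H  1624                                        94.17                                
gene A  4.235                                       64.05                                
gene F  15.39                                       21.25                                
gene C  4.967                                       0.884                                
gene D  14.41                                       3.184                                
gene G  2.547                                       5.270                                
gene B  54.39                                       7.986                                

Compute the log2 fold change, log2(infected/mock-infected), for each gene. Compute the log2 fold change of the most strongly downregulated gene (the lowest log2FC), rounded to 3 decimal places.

log2(94.17/1624) = -4.108  (gene H)
log2(64.05/4.235) = 3.919  (gene A)
log2(21.25/15.39) = 0.465  (gene F)
log2(0.884/4.967) = -2.490  (gene C)
log2(3.184/14.41) = -2.178  (gene D)
log2(5.270/2.547) = 1.049  (gene G)
log2(7.986/54.39) = -2.768  (gene B)
gene H is most strongly downregulated.

-4.108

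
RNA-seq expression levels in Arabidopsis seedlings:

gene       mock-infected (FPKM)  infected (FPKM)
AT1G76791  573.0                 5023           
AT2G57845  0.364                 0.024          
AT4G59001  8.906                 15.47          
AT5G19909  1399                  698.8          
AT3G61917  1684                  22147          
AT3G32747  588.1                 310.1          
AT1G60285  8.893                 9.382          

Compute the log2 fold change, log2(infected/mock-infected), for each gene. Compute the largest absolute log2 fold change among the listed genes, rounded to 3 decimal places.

log2(5023/573.0) = 3.132  (AT1G76791)
log2(0.024/0.364) = -3.923  (AT2G57845)
log2(15.47/8.906) = 0.797  (AT4G59001)
log2(698.8/1399) = -1.001  (AT5G19909)
log2(22147/1684) = 3.717  (AT3G61917)
log2(310.1/588.1) = -0.923  (AT3G32747)
log2(9.382/8.893) = 0.077  (AT1G60285)
The largest magnitude belongs to AT2G57845.

3.923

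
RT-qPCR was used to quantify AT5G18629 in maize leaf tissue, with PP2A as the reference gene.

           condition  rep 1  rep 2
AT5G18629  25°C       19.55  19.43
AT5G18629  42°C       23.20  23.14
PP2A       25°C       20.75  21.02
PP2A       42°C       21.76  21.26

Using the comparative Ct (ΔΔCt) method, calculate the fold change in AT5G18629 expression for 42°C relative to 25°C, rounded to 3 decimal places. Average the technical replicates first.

Mean Ct: AT5G18629 25°C 19.490; AT5G18629 42°C 23.170; PP2A 25°C 20.885; PP2A 42°C 21.510
ΔCt(25°C) = 19.490 − 20.885 = -1.395
ΔCt(42°C) = 23.170 − 21.510 = 1.660
ΔΔCt = 1.660 − (-1.395) = 3.055
Fold change = 2^(−3.055) = 0.1203

0.120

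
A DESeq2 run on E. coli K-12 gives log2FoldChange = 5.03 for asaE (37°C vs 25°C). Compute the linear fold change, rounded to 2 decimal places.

Fold change = 2^(5.03) = 32.672

32.67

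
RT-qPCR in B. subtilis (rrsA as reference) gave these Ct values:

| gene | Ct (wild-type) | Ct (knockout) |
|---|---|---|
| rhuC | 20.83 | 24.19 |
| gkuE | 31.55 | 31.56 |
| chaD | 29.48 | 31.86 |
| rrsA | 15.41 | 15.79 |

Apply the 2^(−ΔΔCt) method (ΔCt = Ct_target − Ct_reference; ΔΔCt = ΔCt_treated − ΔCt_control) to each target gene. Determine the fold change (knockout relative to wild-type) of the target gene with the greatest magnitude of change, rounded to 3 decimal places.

0.127

rhuC: ΔΔCt = (24.19−15.79) − (20.83−15.41) = 8.40 − 5.42 = 2.98; fold change = 2^-2.98 = 0.127
gkuE: ΔΔCt = (31.56−15.79) − (31.55−15.41) = 15.77 − 16.14 = -0.37; fold change = 2^0.37 = 1.292
chaD: ΔΔCt = (31.86−15.79) − (29.48−15.41) = 16.07 − 14.07 = 2.00; fold change = 2^-2.00 = 0.250
rhuC has the largest |ΔΔCt| = 2.98.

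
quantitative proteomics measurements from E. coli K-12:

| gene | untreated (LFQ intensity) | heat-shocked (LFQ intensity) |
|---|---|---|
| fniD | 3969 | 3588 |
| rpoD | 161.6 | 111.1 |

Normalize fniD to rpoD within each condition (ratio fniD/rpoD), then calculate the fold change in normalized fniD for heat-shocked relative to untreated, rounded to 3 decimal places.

1.315

fniD/rpoD (untreated) = 3969 / 161.6 = 24.561
fniD/rpoD (heat-shocked) = 3588 / 111.1 = 32.295
Fold change = 32.295 / 24.561 = 1.3149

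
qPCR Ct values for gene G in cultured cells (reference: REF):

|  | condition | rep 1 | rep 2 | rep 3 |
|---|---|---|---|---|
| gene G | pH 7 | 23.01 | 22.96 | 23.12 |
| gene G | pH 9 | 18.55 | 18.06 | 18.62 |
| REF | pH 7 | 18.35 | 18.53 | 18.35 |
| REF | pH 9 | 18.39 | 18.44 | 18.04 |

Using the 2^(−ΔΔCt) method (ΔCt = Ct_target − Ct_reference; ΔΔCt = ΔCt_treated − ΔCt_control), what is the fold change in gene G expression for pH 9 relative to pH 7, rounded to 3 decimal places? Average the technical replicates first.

22.627

Mean Ct: gene G pH 7 23.030; gene G pH 9 18.410; REF pH 7 18.410; REF pH 9 18.290
ΔCt(pH 7) = 23.030 − 18.410 = 4.620
ΔCt(pH 9) = 18.410 − 18.290 = 0.120
ΔΔCt = 0.120 − 4.620 = -4.500
Fold change = 2^(−(-4.500)) = 2^4.500 = 22.6274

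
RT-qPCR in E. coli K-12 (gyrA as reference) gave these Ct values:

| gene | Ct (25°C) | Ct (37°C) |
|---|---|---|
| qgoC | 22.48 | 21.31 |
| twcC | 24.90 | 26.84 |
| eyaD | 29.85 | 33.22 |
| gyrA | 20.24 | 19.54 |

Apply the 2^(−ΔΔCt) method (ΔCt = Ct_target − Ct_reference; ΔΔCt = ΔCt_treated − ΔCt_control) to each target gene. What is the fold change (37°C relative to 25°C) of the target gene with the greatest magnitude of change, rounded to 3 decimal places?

qgoC: ΔΔCt = (21.31−19.54) − (22.48−20.24) = 1.77 − 2.24 = -0.47; fold change = 2^0.47 = 1.385
twcC: ΔΔCt = (26.84−19.54) − (24.90−20.24) = 7.30 − 4.66 = 2.64; fold change = 2^-2.64 = 0.160
eyaD: ΔΔCt = (33.22−19.54) − (29.85−20.24) = 13.68 − 9.61 = 4.07; fold change = 2^-4.07 = 0.060
eyaD has the largest |ΔΔCt| = 4.07.

0.060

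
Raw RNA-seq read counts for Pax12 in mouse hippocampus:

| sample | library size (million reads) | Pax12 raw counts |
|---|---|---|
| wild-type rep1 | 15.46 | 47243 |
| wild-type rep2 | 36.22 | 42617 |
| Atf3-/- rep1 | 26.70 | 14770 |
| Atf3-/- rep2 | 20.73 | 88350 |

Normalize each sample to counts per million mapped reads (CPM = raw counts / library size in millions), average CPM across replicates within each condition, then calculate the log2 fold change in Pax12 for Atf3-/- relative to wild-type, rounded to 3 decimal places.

CPM(wild-type rep1) = 47243 / 15.46 = 3055.8215
CPM(wild-type rep2) = 42617 / 36.22 = 1176.6151
CPM(Atf3-/- rep1) = 14770 / 26.70 = 553.1835
CPM(Atf3-/- rep2) = 88350 / 20.73 = 4261.9392
mean CPM(wild-type) = 2116.2183; mean CPM(Atf3-/-) = 2407.5614
Fold change = 2407.5614 / 2116.2183 = 1.13767
log2(1.13767) = 0.1861

0.186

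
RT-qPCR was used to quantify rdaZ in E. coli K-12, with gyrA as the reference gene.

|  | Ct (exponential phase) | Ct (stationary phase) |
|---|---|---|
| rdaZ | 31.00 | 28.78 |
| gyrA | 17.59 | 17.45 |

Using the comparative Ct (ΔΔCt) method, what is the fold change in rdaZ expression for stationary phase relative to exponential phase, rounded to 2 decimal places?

4.23

ΔCt(exponential phase) = 31.000 − 17.590 = 13.410
ΔCt(stationary phase) = 28.780 − 17.450 = 11.330
ΔΔCt = 11.330 − 13.410 = -2.080
Fold change = 2^(−(-2.080)) = 2^2.080 = 4.228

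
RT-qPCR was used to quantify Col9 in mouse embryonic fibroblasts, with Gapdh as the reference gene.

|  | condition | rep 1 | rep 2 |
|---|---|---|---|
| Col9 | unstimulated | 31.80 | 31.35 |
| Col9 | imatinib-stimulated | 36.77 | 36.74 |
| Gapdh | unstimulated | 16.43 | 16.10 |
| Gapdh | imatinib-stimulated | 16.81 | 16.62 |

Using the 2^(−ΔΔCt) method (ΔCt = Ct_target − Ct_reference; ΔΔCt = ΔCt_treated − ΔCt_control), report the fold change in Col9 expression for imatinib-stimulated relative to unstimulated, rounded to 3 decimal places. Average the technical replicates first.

Mean Ct: Col9 unstimulated 31.575; Col9 imatinib-stimulated 36.755; Gapdh unstimulated 16.265; Gapdh imatinib-stimulated 16.715
ΔCt(unstimulated) = 31.575 − 16.265 = 15.310
ΔCt(imatinib-stimulated) = 36.755 − 16.715 = 20.040
ΔΔCt = 20.040 − 15.310 = 4.730
Fold change = 2^(−4.730) = 0.0377

0.038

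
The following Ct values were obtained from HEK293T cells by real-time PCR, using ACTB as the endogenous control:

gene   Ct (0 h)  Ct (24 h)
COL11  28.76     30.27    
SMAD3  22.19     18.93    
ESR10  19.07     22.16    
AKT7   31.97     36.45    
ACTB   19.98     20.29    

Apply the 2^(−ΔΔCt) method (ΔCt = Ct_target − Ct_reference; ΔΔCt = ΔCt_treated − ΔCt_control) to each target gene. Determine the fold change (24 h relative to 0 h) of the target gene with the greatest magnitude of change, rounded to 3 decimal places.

0.056

COL11: ΔΔCt = (30.27−20.29) − (28.76−19.98) = 9.98 − 8.78 = 1.20; fold change = 2^-1.20 = 0.435
SMAD3: ΔΔCt = (18.93−20.29) − (22.19−19.98) = -1.36 − 2.21 = -3.57; fold change = 2^3.57 = 11.876
ESR10: ΔΔCt = (22.16−20.29) − (19.07−19.98) = 1.87 − (-0.91) = 2.78; fold change = 2^-2.78 = 0.146
AKT7: ΔΔCt = (36.45−20.29) − (31.97−19.98) = 16.16 − 11.99 = 4.17; fold change = 2^-4.17 = 0.056
AKT7 has the largest |ΔΔCt| = 4.17.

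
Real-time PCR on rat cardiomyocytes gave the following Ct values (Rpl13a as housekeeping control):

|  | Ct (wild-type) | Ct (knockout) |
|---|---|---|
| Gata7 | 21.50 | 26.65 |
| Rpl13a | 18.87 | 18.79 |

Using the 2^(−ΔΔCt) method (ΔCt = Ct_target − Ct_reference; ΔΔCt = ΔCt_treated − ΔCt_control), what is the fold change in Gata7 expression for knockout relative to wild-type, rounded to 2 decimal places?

ΔCt(wild-type) = 21.500 − 18.870 = 2.630
ΔCt(knockout) = 26.650 − 18.790 = 7.860
ΔΔCt = 7.860 − 2.630 = 5.230
Fold change = 2^(−5.230) = 0.027

0.03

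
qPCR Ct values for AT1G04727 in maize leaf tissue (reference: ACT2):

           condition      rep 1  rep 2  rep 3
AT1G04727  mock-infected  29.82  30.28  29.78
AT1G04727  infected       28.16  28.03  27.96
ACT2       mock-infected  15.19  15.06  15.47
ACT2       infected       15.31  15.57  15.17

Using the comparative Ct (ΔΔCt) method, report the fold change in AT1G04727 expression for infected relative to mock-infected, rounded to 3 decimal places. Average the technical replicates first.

4.056

Mean Ct: AT1G04727 mock-infected 29.960; AT1G04727 infected 28.050; ACT2 mock-infected 15.240; ACT2 infected 15.350
ΔCt(mock-infected) = 29.960 − 15.240 = 14.720
ΔCt(infected) = 28.050 − 15.350 = 12.700
ΔΔCt = 12.700 − 14.720 = -2.020
Fold change = 2^(−(-2.020)) = 2^2.020 = 4.0558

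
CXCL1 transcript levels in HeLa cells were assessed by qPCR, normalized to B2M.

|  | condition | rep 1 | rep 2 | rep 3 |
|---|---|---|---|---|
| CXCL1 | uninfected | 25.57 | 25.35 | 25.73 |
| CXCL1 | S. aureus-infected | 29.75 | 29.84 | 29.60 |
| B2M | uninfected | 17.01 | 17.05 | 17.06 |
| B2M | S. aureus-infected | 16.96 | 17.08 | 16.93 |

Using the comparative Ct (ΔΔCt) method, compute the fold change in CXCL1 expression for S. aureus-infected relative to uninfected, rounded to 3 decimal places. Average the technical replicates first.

0.053

Mean Ct: CXCL1 uninfected 25.550; CXCL1 S. aureus-infected 29.730; B2M uninfected 17.040; B2M S. aureus-infected 16.990
ΔCt(uninfected) = 25.550 − 17.040 = 8.510
ΔCt(S. aureus-infected) = 29.730 − 16.990 = 12.740
ΔΔCt = 12.740 − 8.510 = 4.230
Fold change = 2^(−4.230) = 0.0533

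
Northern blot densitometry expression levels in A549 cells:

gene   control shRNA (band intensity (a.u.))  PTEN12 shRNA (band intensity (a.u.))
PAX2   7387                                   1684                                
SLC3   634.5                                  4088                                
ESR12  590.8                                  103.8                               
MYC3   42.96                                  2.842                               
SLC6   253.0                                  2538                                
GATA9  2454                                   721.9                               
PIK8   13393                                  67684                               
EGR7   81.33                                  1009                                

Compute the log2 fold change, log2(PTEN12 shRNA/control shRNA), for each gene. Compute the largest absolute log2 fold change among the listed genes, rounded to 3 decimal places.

log2(1684/7387) = -2.133  (PAX2)
log2(4088/634.5) = 2.688  (SLC3)
log2(103.8/590.8) = -2.509  (ESR12)
log2(2.842/42.96) = -3.918  (MYC3)
log2(2538/253.0) = 3.326  (SLC6)
log2(721.9/2454) = -1.765  (GATA9)
log2(67684/13393) = 2.337  (PIK8)
log2(1009/81.33) = 3.633  (EGR7)
The largest magnitude belongs to MYC3.

3.918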